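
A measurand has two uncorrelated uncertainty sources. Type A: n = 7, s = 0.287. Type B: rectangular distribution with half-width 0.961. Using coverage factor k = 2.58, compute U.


u_A = s / sqrt(n) = 0.287 / sqrt(7) = 0.1084758
u_B = half_width / sqrt(3) = 0.961 / sqrt(3) = 0.55483361
uc = sqrt(u_A^2 + u_B^2) = sqrt(0.1084758^2 + 0.55483361^2) = 0.56533825
U = k * uc = 2.58 * 0.56533825
U = 1.4586

1.4586


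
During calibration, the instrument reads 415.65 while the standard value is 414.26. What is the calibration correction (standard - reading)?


Correction = standard - reading
= 414.26 - 415.65
= -1.3900

-1.3900


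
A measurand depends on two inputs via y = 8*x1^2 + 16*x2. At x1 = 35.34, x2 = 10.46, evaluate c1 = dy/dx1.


y = 8*x1^2 + 16*x2
dy/dx1 = 2*8*x1
Evaluate at x1 = 35.34: c1 = 16 * 35.34
c1 = 565.4400

565.4400


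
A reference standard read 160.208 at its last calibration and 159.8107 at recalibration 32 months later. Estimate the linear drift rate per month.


rate = (v2 - v1) / months
= (159.8107 - 160.208) / 32
= -0.3973 / 32
= -0.0124

-0.0124


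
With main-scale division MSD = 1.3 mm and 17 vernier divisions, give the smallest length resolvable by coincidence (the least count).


LC = MSD / n_div
= 1.3 / 17
= 0.0765

0.0765


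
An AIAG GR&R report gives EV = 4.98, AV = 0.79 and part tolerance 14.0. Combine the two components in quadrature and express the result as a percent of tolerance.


GRR = sqrt(EV^2 + AV^2) = sqrt(4.98^2 + 0.79^2) = 5.0422713
%GRR = GRR / tol * 100 = 5.0422713 / 14.0 * 100
%GRR = 36.0162

36.0162


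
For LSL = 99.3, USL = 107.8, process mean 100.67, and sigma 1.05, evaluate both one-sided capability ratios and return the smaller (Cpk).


Cpu = (USL - mean) / (3*sigma) = (107.8 - 100.67) / (3*1.05) = 2.2635
Cpl = (mean - LSL) / (3*sigma) = (100.67 - 99.3) / (3*1.05) = 0.4349
Cpk = min(Cpu, Cpl) = 0.4349

0.4349


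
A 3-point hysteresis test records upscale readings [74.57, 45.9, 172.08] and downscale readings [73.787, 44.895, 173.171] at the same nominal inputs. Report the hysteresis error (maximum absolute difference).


|74.57 - 73.787| = 0.7830
|45.9 - 44.895| = 1.0050
|172.08 - 173.171| = 1.0910
hysteresis = max(diffs) = 1.0910

1.0910


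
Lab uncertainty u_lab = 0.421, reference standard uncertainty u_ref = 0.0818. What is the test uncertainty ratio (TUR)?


TUR = u_lab / u_ref
= 0.421 / 0.0818
= 5.1467

5.1467


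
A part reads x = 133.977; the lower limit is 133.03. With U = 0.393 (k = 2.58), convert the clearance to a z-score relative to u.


u = U / k = 0.393 / 2.58 = 0.15232558
margin = |LSL - x| = |133.03 - 133.977| = 0.947
z = margin / u = 0.947 / 0.15232558
z = 6.2169

6.2169


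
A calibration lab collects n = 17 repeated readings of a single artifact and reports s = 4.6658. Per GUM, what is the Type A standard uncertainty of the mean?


u_A = s / sqrt(n)
u_A = 4.6658 / sqrt(17)
u_A = 4.6658 / 4.1231056
u_A = 1.1316

1.1316


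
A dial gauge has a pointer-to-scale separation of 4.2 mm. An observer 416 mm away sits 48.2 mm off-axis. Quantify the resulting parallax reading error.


error = h * offset / d
= 4.2 * 48.2 / 416
= 0.4866

0.4866


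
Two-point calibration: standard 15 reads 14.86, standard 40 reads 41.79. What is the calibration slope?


slope = (y2 - y1) / (x2 - x1)
= (41.79 - 14.86) / (40 - 15)
= 26.9300 / 25
= 1.0772

1.0772


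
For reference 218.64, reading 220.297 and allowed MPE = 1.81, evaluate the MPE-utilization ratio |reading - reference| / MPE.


e = indication - reference = 220.297 - 218.64 = 1.6570
|e| = 1.6570
ratio = |e| / MPE = 1.6570 / 1.81
ratio = 0.9155

0.9155


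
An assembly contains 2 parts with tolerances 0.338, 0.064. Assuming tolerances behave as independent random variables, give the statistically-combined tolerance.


RSS = sqrt(0.338^2 + 0.064^2)
= sqrt(0.11834)
= 0.3440

0.3440


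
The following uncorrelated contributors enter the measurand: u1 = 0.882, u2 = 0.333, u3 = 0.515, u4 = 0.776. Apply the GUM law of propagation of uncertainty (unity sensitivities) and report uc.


uc = sqrt(0.882^2 + 0.333^2 + 0.515^2 + 0.776^2)
uc = sqrt(1.756214)
uc = 1.3252

1.3252


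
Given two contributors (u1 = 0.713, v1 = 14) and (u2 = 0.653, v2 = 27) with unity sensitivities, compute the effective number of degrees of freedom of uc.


uc = sqrt(u1^2 + u2^2) = sqrt(0.713^2 + 0.653^2) = 0.96683918
v_eff = uc^4 / (u1^4/v1 + u2^4/v2)
= 0.96683918^4 / (0.713^4/14 + 0.653^4/27)
= 0.87380991 / 0.025194177
v_eff = 34.6830

34.6830


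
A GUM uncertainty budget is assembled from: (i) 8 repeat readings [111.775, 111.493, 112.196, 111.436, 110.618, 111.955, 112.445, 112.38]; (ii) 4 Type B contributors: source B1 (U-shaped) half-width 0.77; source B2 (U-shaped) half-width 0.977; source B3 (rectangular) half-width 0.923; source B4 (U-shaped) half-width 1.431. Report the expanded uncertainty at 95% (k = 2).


mean = (111.775 + 111.493 + 112.196 + 111.436 + 110.618 + 111.955 + 112.445 + 112.38) / 8 = 111.78725
s = sqrt(sum((x - mean)^2)/(n-1)) = 0.60432483
u_A = s / sqrt(n) = 0.60432483 / sqrt(8) = 0.21366109
u_B1 = 0.77 / sqrt(2) = 0.54447222
u_B2 = 0.977 / sqrt(2) = 0.69084333
u_B3 = 0.923 / sqrt(3) = 0.5328943
u_B4 = 1.431 / sqrt(2) = 1.0118698
uc = sqrt(0.21366109^2 + 0.54447222^2 + 0.69084333^2 + 0.5328943^2 + 1.0118698^2) = 1.4585
U = k * uc = 2 * 1.4585
U = 2.9170

2.9170


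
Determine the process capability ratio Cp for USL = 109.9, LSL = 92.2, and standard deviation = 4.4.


Cp = (USL - LSL) / (6 * sigma)
= (109.9 - 92.2) / (6 * 4.4)
= 17.7000 / 26.4000
= 0.6705

0.6705


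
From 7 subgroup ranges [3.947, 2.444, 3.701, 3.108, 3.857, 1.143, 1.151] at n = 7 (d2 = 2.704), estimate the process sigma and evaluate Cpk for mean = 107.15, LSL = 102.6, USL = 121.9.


R_bar = (3.947 + 2.444 + 3.701 + 3.108 + 3.857 + 1.143 + 1.151) / 7 = 2.7644286
sigma = R_bar / d2 = 2.7644286 / 2.704 = 1.0223479
Cp = (USL - LSL)/(6*sigma) = (121.9 - 102.6)/(6*1.0223479) = 3.1464
Cpu = (121.9 - 107.15)/(3*1.0223479) = 4.8092
Cpl = (107.15 - 102.6)/(3*1.0223479) = 1.4835
Cpk = min(Cpu, Cpl) = 1.4835

1.4835


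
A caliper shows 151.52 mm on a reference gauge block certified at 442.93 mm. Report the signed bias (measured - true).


Systematic error = measured - true
= 151.52 - 442.93
= -291.4100

-291.4100


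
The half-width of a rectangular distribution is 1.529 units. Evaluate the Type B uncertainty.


u_B = half_width / sqrt(3)
u_B = 1.529 / 1.7320508
u_B = 0.8828

0.8828


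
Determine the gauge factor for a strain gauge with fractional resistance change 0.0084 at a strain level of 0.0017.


GF = (dR/R) / epsilon
= 0.0084 / 0.0017
= 4.9412

4.9412


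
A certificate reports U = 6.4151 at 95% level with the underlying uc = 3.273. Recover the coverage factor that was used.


k = U / uc
k = 6.4151 / 3.273
k = 1.96

1.96


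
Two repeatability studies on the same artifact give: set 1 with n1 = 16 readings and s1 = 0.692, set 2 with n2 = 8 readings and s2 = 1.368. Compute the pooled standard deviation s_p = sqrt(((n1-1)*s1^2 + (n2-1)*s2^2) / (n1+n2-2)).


s_p = sqrt(((n1-1)*s1^2 + (n2-1)*s2^2) / (n1+n2-2))
numerator = (16-1)*0.692^2 + (8-1)*1.368^2 = 7.18296 + 13.099968 = 20.282928
denominator = 16 + 8 - 2 = 22
s_p^2 = 20.282928 / 22 = 0.92195127
s_p = sqrt(0.92195127) = 0.9602

0.9602


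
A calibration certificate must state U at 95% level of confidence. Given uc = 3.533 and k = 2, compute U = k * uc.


U = k * uc
U = 2 * 3.533
U = 7.0660

7.0660


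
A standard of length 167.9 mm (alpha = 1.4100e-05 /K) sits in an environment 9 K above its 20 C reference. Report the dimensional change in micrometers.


dL = L * alpha * dT
= 167.9 * 1.4100e-05 * 9
= 0.0213065 mm
dL_um = 0.0213065 * 1000 = 21.3065 um

21.3065


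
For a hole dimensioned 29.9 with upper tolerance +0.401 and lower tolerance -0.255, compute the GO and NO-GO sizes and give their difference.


GO = nominal - lower_tol (smallest hole = maximum material condition)
GO = 29.9 - 0.255 = 29.645
NO-GO = nominal + upper_tol (largest hole = least material condition)
NO-GO = 29.9 + 0.401 = 30.301
spread = NO-GO - GO = 30.301 - 29.645 = 0.6560

0.6560


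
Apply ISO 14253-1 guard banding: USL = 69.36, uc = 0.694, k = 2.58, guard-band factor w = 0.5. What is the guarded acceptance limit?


U = k * uc = 2.58 * 0.694 = 1.79052
guard band g = w * U = 0.5 * 1.79052 = 0.89526
AL = USL - g = 69.36 - 0.89526
AL = 68.4647

68.4647


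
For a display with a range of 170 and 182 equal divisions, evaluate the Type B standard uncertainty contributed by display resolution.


resolution = range / divisions
resolution = 170 / 182 = 0.93406593
u_res = resolution / (2*sqrt(3))
u_res = 0.93406593 / 3.4641016
u_res = 0.2696

0.2696


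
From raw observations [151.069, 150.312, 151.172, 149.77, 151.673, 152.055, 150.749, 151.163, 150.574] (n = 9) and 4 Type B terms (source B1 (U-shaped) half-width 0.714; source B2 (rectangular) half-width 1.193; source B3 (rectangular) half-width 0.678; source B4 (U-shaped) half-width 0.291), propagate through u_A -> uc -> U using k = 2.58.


mean = (151.069 + 150.312 + 151.172 + 149.77 + 151.673 + 152.055 + 150.749 + 151.163 + 150.574) / 9 = 150.9485556
s = sqrt(sum((x - mean)^2)/(n-1)) = 0.6922581
u_A = s / sqrt(n) = 0.6922581 / sqrt(9) = 0.2307527
u_B1 = 0.714 / sqrt(2) = 0.50487424
u_B2 = 1.193 / sqrt(3) = 0.68877887
u_B3 = 0.678 / sqrt(3) = 0.39144348
u_B4 = 0.291 / sqrt(2) = 0.20576807
uc = sqrt(0.2307527^2 + 0.50487424^2 + 0.68877887^2 + 0.39144348^2 + 0.20576807^2) = 0.98900437
U = k * uc = 2.58 * 0.98900437
U = 2.5516

2.5516


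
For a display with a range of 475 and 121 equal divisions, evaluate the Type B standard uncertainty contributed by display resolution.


resolution = range / divisions
resolution = 475 / 121 = 3.9256198
u_res = resolution / (2*sqrt(3))
u_res = 3.9256198 / 3.4641016
u_res = 1.1332

1.1332


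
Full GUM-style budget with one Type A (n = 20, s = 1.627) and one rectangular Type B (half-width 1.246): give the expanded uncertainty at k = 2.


u_A = s / sqrt(n) = 1.627 / sqrt(20) = 0.36380826
u_B = half_width / sqrt(3) = 1.246 / sqrt(3) = 0.71937844
uc = sqrt(u_A^2 + u_B^2) = sqrt(0.36380826^2 + 0.71937844^2) = 0.80614006
U = k * uc = 2 * 0.80614006
U = 1.6123

1.6123


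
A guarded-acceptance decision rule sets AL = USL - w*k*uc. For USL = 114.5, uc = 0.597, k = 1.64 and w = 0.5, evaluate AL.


U = k * uc = 1.64 * 0.597 = 0.97908
guard band g = w * U = 0.5 * 0.97908 = 0.48954
AL = USL - g = 114.5 - 0.48954
AL = 114.0105

114.0105


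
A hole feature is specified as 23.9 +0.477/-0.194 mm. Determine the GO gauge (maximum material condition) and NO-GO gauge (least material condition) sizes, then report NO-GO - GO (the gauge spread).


GO = nominal - lower_tol (smallest hole = maximum material condition)
GO = 23.9 - 0.194 = 23.706
NO-GO = nominal + upper_tol (largest hole = least material condition)
NO-GO = 23.9 + 0.477 = 24.377
spread = NO-GO - GO = 24.377 - 23.706 = 0.6710

0.6710


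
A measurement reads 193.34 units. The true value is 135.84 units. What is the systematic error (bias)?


Systematic error = measured - true
= 193.34 - 135.84
= 57.5000

57.5000


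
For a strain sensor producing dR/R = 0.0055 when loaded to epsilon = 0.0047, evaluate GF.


GF = (dR/R) / epsilon
= 0.0055 / 0.0047
= 1.1702

1.1702


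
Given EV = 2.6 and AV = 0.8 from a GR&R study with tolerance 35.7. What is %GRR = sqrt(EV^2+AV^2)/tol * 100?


GRR = sqrt(EV^2 + AV^2) = sqrt(2.6^2 + 0.8^2) = 2.7202941
%GRR = GRR / tol * 100 = 2.7202941 / 35.7 * 100
%GRR = 7.6199

7.6199


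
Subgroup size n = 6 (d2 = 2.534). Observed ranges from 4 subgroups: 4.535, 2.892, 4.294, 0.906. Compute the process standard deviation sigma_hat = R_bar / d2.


R_bar = (4.535 + 2.892 + 4.294 + 0.906) / 4
R_bar = 12.627 / 4 = 3.15675
sigma_hat = R_bar / d2 = 3.15675 / 2.534 = 1.2458

1.2458


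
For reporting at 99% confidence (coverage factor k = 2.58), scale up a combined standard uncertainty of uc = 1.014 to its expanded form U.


U = k * uc
U = 2.58 * 1.014
U = 2.6161

2.6161


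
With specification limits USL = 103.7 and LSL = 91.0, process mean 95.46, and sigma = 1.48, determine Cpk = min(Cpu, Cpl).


Cpu = (USL - mean) / (3*sigma) = (103.7 - 95.46) / (3*1.48) = 1.8559
Cpl = (mean - LSL) / (3*sigma) = (95.46 - 91.0) / (3*1.48) = 1.0045
Cpk = min(Cpu, Cpl) = 1.0045

1.0045


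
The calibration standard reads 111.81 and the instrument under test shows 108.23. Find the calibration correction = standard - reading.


Correction = standard - reading
= 111.81 - 108.23
= 3.5800

3.5800


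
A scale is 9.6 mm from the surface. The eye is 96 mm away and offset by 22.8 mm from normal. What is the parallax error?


error = h * offset / d
= 9.6 * 22.8 / 96
= 2.2800

2.2800


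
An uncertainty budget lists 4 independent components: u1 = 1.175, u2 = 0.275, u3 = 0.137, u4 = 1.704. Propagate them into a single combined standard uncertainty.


uc = sqrt(1.175^2 + 0.275^2 + 0.137^2 + 1.704^2)
uc = sqrt(4.378635)
uc = 2.0925

2.0925


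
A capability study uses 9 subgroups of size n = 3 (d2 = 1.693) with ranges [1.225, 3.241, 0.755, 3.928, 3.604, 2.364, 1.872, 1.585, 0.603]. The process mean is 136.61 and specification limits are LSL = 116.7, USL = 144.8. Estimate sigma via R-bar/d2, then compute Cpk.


R_bar = (1.225 + 3.241 + 0.755 + 3.928 + 3.604 + 2.364 + 1.872 + 1.585 + 0.603) / 9 = 2.1307778
sigma = R_bar / d2 = 2.1307778 / 1.693 = 1.2585811
Cp = (USL - LSL)/(6*sigma) = (144.8 - 116.7)/(6*1.2585811) = 3.7211
Cpu = (144.8 - 136.61)/(3*1.2585811) = 2.1691
Cpl = (136.61 - 116.7)/(3*1.2585811) = 5.2731
Cpk = min(Cpu, Cpl) = 2.1691

2.1691


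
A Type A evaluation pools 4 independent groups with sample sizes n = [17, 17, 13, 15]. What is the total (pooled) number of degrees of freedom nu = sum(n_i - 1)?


nu = sum_i (n_i - 1)
nu = ((17 - 1) + (17 - 1) + (13 - 1) + (15 - 1))
nu = 16 + 16 + 12 + 14
nu = 58

58


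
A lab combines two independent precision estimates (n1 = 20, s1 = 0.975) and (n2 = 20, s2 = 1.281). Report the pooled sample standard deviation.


s_p = sqrt(((n1-1)*s1^2 + (n2-1)*s2^2) / (n1+n2-2))
numerator = (20-1)*0.975^2 + (20-1)*1.281^2 = 18.061875 + 31.178259 = 49.240134
denominator = 20 + 20 - 2 = 38
s_p^2 = 49.240134 / 38 = 1.295793
s_p = sqrt(1.295793) = 1.1383

1.1383


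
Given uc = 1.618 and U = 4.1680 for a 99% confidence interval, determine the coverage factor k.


k = U / uc
k = 4.1680 / 1.618
k = 2.576

2.576


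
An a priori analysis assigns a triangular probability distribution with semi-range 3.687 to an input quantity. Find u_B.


u_B = half_width / sqrt(6)
u_B = 3.687 / 2.4494897
u_B = 1.5052

1.5052


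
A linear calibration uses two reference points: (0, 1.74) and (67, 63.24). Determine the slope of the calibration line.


slope = (y2 - y1) / (x2 - x1)
= (63.24 - 1.74) / (67 - 0)
= 61.5000 / 67
= 0.9179

0.9179


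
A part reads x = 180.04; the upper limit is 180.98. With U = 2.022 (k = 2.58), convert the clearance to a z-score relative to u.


u = U / k = 2.022 / 2.58 = 0.78372093
margin = |USL - x| = |180.98 - 180.04| = 0.94
z = margin / u = 0.94 / 0.78372093
z = 1.1994

1.1994


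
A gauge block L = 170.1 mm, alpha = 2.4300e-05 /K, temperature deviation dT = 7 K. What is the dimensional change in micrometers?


dL = L * alpha * dT
= 170.1 * 2.4300e-05 * 7
= 0.0289340 mm
dL_um = 0.0289340 * 1000 = 28.9340 um

28.9340


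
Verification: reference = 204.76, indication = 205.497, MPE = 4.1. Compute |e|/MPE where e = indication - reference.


e = indication - reference = 205.497 - 204.76 = 0.7370
|e| = 0.7370
ratio = |e| / MPE = 0.7370 / 4.1
ratio = 0.1798

0.1798


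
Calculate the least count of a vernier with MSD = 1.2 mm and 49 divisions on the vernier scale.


LC = MSD / n_div
= 1.2 / 49
= 0.0245

0.0245


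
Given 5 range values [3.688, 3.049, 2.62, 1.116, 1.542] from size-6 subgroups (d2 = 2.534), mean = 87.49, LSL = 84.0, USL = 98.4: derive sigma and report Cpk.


R_bar = (3.688 + 3.049 + 2.62 + 1.116 + 1.542) / 5 = 2.403
sigma = R_bar / d2 = 2.403 / 2.534 = 0.94830308
Cp = (USL - LSL)/(6*sigma) = (98.4 - 84.0)/(6*0.94830308) = 2.5308
Cpu = (98.4 - 87.49)/(3*0.94830308) = 3.8349
Cpl = (87.49 - 84.0)/(3*0.94830308) = 1.2268
Cpk = min(Cpu, Cpl) = 1.2268

1.2268


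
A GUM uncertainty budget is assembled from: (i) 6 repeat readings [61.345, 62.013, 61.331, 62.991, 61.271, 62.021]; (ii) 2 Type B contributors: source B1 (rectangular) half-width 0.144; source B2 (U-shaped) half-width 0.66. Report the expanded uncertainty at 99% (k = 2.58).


mean = (61.345 + 62.013 + 61.331 + 62.991 + 61.271 + 62.021) / 6 = 61.82866667
s = sqrt(sum((x - mean)^2)/(n-1)) = 0.66552045
u_A = s / sqrt(n) = 0.66552045 / sqrt(6) = 0.27169759
u_B1 = 0.144 / sqrt(3) = 0.083138439
u_B2 = 0.66 / sqrt(2) = 0.46669048
uc = sqrt(0.27169759^2 + 0.083138439^2 + 0.46669048^2) = 0.54638044
U = k * uc = 2.58 * 0.54638044
U = 1.4097

1.4097


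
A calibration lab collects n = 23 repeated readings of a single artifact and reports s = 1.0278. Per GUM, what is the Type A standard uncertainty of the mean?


u_A = s / sqrt(n)
u_A = 1.0278 / sqrt(23)
u_A = 1.0278 / 4.7958315
u_A = 0.2143

0.2143


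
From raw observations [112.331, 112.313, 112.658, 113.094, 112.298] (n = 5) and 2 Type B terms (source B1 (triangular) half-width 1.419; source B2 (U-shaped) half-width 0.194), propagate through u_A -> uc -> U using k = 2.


mean = (112.331 + 112.313 + 112.658 + 113.094 + 112.298) / 5 = 112.5388
s = sqrt(sum((x - mean)^2)/(n-1)) = 0.34445856
u_A = s / sqrt(n) = 0.34445856 / sqrt(5) = 0.15404655
u_B1 = 1.419 / sqrt(6) = 0.57930432
u_B2 = 0.194 / sqrt(2) = 0.13717872
uc = sqrt(0.15404655^2 + 0.57930432^2 + 0.13717872^2) = 0.61493238
U = k * uc = 2 * 0.61493238
U = 1.2299

1.2299


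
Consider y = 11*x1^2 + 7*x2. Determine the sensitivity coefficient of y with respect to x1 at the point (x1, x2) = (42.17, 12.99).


y = 11*x1^2 + 7*x2
dy/dx1 = 2*11*x1
Evaluate at x1 = 42.17: c1 = 22 * 42.17
c1 = 927.7400

927.7400


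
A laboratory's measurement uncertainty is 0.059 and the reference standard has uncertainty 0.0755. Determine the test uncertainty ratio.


TUR = u_lab / u_ref
= 0.059 / 0.0755
= 0.7815

0.7815


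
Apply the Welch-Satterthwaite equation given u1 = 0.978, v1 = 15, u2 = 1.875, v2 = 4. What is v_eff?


uc = sqrt(u1^2 + u2^2) = sqrt(0.978^2 + 1.875^2) = 2.1147362
v_eff = uc^4 / (u1^4/v1 + u2^4/v2)
= 2.1147362^4 / (0.978^4/15 + 1.875^4/4)
= 19.999761 / 3.1508956
v_eff = 6.3473

6.3473


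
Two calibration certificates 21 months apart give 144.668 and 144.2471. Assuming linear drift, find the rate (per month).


rate = (v2 - v1) / months
= (144.2471 - 144.668) / 21
= -0.4209 / 21
= -0.0200

-0.0200


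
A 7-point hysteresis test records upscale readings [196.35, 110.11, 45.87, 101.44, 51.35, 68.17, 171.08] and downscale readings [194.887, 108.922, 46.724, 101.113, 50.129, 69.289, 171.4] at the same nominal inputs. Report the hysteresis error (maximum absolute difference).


|196.35 - 194.887| = 1.4630
|110.11 - 108.922| = 1.1880
|45.87 - 46.724| = 0.8540
|101.44 - 101.113| = 0.3270
|51.35 - 50.129| = 1.2210
|68.17 - 69.289| = 1.1190
|171.08 - 171.4| = 0.3200
hysteresis = max(diffs) = 1.4630

1.4630


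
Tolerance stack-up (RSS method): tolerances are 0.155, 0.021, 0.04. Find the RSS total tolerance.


RSS = sqrt(0.155^2 + 0.021^2 + 0.04^2)
= sqrt(0.026066)
= 0.1614

0.1614


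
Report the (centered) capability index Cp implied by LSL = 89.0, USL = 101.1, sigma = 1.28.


Cp = (USL - LSL) / (6 * sigma)
= (101.1 - 89.0) / (6 * 1.28)
= 12.1000 / 7.6800
= 1.5755

1.5755


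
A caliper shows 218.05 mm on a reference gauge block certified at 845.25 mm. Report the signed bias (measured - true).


Systematic error = measured - true
= 218.05 - 845.25
= -627.2000

-627.2000


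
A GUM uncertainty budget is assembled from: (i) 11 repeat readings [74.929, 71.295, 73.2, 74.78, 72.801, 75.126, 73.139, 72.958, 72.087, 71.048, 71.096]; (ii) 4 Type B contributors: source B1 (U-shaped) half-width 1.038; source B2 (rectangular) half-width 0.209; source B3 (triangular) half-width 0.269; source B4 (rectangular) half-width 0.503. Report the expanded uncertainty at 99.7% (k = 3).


mean = (74.929 + 71.295 + 73.2 + 74.78 + 72.801 + 75.126 + 73.139 + 72.958 + 72.087 + 71.048 + 71.096) / 11 = 72.95081818
s = sqrt(sum((x - mean)^2)/(n-1)) = 1.5053076
u_A = s / sqrt(n) = 1.5053076 / sqrt(11) = 0.45386732
u_B1 = 1.038 / sqrt(2) = 0.73397684
u_B2 = 0.209 / sqrt(3) = 0.12066621
u_B3 = 0.269 / sqrt(6) = 0.10981879
u_B4 = 0.503 / sqrt(3) = 0.29040719
uc = sqrt(0.45386732^2 + 0.73397684^2 + 0.12066621^2 + 0.10981879^2 + 0.29040719^2) = 0.92502669
U = k * uc = 3 * 0.92502669
U = 2.7751

2.7751


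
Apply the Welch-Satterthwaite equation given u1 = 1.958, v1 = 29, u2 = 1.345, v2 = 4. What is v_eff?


uc = sqrt(u1^2 + u2^2) = sqrt(1.958^2 + 1.345^2) = 2.3754555
v_eff = uc^4 / (u1^4/v1 + u2^4/v2)
= 2.3754555^4 / (1.958^4/29 + 1.345^4/4)
= 31.841066 / 1.3249617
v_eff = 24.0317

24.0317


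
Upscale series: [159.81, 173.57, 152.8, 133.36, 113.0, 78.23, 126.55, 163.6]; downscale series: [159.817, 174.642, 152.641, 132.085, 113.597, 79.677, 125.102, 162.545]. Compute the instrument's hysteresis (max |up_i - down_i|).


|159.81 - 159.817| = 0.0070
|173.57 - 174.642| = 1.0720
|152.8 - 152.641| = 0.1590
|133.36 - 132.085| = 1.2750
|113.0 - 113.597| = 0.5970
|78.23 - 79.677| = 1.4470
|126.55 - 125.102| = 1.4480
|163.6 - 162.545| = 1.0550
hysteresis = max(diffs) = 1.4480

1.4480


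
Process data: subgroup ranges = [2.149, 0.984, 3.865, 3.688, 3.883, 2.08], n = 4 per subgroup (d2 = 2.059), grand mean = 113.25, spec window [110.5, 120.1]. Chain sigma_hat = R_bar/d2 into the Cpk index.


R_bar = (2.149 + 0.984 + 3.865 + 3.688 + 3.883 + 2.08) / 6 = 2.7748333
sigma = R_bar / d2 = 2.7748333 / 2.059 = 1.3476607
Cp = (USL - LSL)/(6*sigma) = (120.1 - 110.5)/(6*1.3476607) = 1.1872
Cpu = (120.1 - 113.25)/(3*1.3476607) = 1.6943
Cpl = (113.25 - 110.5)/(3*1.3476607) = 0.6802
Cpk = min(Cpu, Cpl) = 0.6802

0.6802


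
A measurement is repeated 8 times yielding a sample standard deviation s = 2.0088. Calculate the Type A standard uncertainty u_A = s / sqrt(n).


u_A = s / sqrt(n)
u_A = 2.0088 / sqrt(8)
u_A = 2.0088 / 2.8284271
u_A = 0.7102

0.7102


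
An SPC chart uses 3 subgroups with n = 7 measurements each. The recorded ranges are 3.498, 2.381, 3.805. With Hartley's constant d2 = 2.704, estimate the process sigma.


R_bar = (3.498 + 2.381 + 3.805) / 3
R_bar = 9.684 / 3 = 3.228
sigma_hat = R_bar / d2 = 3.228 / 2.704 = 1.1938

1.1938


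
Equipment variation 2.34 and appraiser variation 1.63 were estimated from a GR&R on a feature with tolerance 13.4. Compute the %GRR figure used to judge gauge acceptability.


GRR = sqrt(EV^2 + AV^2) = sqrt(2.34^2 + 1.63^2) = 2.8517538
%GRR = GRR / tol * 100 = 2.8517538 / 13.4 * 100
%GRR = 21.2817

21.2817


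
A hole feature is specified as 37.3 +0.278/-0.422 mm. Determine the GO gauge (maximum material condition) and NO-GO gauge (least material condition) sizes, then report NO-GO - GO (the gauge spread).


GO = nominal - lower_tol (smallest hole = maximum material condition)
GO = 37.3 - 0.422 = 36.878
NO-GO = nominal + upper_tol (largest hole = least material condition)
NO-GO = 37.3 + 0.278 = 37.578
spread = NO-GO - GO = 37.578 - 36.878 = 0.7000

0.7000


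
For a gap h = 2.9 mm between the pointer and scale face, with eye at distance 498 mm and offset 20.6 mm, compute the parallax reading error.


error = h * offset / d
= 2.9 * 20.6 / 498
= 0.1200

0.1200


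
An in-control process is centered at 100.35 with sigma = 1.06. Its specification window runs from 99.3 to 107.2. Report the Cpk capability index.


Cpu = (USL - mean) / (3*sigma) = (107.2 - 100.35) / (3*1.06) = 2.1541
Cpl = (mean - LSL) / (3*sigma) = (100.35 - 99.3) / (3*1.06) = 0.3302
Cpk = min(Cpu, Cpl) = 0.3302

0.3302


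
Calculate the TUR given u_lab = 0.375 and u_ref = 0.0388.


TUR = u_lab / u_ref
= 0.375 / 0.0388
= 9.6649

9.6649


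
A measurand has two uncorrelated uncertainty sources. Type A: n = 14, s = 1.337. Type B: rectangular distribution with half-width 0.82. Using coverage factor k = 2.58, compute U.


u_A = s / sqrt(n) = 1.337 / sqrt(14) = 0.35732828
u_B = half_width / sqrt(3) = 0.82 / sqrt(3) = 0.47342722
uc = sqrt(u_A^2 + u_B^2) = sqrt(0.35732828^2 + 0.47342722^2) = 0.59314149
U = k * uc = 2.58 * 0.59314149
U = 1.5303

1.5303


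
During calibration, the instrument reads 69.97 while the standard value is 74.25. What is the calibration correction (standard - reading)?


Correction = standard - reading
= 74.25 - 69.97
= 4.2800

4.2800


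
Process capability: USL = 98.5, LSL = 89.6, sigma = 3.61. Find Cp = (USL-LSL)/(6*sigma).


Cp = (USL - LSL) / (6 * sigma)
= (98.5 - 89.6) / (6 * 3.61)
= 8.9000 / 21.6600
= 0.4109

0.4109


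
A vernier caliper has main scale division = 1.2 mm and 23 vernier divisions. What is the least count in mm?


LC = MSD / n_div
= 1.2 / 23
= 0.0522

0.0522


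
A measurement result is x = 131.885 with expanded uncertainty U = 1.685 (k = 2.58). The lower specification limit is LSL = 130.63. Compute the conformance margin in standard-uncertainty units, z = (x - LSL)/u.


u = U / k = 1.685 / 2.58 = 0.65310078
margin = |LSL - x| = |130.63 - 131.885| = 1.255
z = margin / u = 1.255 / 0.65310078
z = 1.9216

1.9216


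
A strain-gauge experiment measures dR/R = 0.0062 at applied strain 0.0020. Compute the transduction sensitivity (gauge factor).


GF = (dR/R) / epsilon
= 0.0062 / 0.0020
= 3.1000

3.1000


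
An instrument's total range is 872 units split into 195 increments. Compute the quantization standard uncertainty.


resolution = range / divisions
resolution = 872 / 195 = 4.4717949
u_res = resolution / (2*sqrt(3))
u_res = 4.4717949 / 3.4641016
u_res = 1.2909

1.2909


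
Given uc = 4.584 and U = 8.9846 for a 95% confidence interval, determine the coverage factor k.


k = U / uc
k = 8.9846 / 4.584
k = 1.96

1.96


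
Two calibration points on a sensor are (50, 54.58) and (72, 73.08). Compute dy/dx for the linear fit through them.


slope = (y2 - y1) / (x2 - x1)
= (73.08 - 54.58) / (72 - 50)
= 18.5000 / 22
= 0.8409

0.8409


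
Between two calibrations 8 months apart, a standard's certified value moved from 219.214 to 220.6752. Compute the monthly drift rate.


rate = (v2 - v1) / months
= (220.6752 - 219.214) / 8
= 1.4612 / 8
= 0.1826

0.1826


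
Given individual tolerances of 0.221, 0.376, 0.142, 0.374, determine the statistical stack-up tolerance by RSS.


RSS = sqrt(0.221^2 + 0.376^2 + 0.142^2 + 0.374^2)
= sqrt(0.350257)
= 0.5918

0.5918


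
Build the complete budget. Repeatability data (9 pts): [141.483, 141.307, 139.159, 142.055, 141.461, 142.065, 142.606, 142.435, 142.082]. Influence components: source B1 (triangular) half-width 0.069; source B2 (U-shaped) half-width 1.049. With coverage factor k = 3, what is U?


mean = (141.483 + 141.307 + 139.159 + 142.055 + 141.461 + 142.065 + 142.606 + 142.435 + 142.082) / 9 = 141.6281111
s = sqrt(sum((x - mean)^2)/(n-1)) = 1.0268315
u_A = s / sqrt(n) = 1.0268315 / sqrt(9) = 0.34227717
u_B1 = 0.069 / sqrt(6) = 0.028169132
u_B2 = 1.049 / sqrt(2) = 0.74175501
uc = sqrt(0.34227717^2 + 0.028169132^2 + 0.74175501^2) = 0.81740299
U = k * uc = 3 * 0.81740299
U = 2.4522

2.4522


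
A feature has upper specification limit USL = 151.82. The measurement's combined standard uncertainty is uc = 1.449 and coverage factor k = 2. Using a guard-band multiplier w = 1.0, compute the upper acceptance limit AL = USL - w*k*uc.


U = k * uc = 2 * 1.449 = 2.898
guard band g = w * U = 1.0 * 2.898 = 2.898
AL = USL - g = 151.82 - 2.898
AL = 148.9220

148.9220


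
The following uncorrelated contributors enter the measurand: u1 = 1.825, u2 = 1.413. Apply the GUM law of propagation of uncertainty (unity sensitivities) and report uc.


uc = sqrt(1.825^2 + 1.413^2)
uc = sqrt(5.327194)
uc = 2.3081

2.3081


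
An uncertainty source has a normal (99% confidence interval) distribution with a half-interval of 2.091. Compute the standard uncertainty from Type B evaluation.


u_B = half_width / 2.576
u_B = 2.091 / 2.576
u_B = 0.8117

0.8117


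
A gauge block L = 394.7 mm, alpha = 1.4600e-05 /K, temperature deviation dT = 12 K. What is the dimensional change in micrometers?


dL = L * alpha * dT
= 394.7 * 1.4600e-05 * 12
= 0.0691514 mm
dL_um = 0.0691514 * 1000 = 69.1514 um

69.1514


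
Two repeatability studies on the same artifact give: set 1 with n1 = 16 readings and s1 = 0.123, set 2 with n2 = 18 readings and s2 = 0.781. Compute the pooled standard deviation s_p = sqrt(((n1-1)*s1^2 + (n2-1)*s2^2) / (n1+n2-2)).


s_p = sqrt(((n1-1)*s1^2 + (n2-1)*s2^2) / (n1+n2-2))
numerator = (16-1)*0.123^2 + (18-1)*0.781^2 = 0.226935 + 10.369337 = 10.596272
denominator = 16 + 18 - 2 = 32
s_p^2 = 10.596272 / 32 = 0.3311335
s_p = sqrt(0.3311335) = 0.5754

0.5754


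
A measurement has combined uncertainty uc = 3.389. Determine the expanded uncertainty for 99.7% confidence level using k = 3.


U = k * uc
U = 3 * 3.389
U = 10.1670

10.1670


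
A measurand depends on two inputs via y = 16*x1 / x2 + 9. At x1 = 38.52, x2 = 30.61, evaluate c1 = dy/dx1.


y = 16*x1 / x2 + 9
dy/dx1 = 16/x2
Evaluate at x2 = 30.61: c1 = 16 / 30.61
c1 = 0.5227

0.5227


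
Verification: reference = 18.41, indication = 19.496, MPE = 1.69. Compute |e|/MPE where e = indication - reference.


e = indication - reference = 19.496 - 18.41 = 1.0860
|e| = 1.0860
ratio = |e| / MPE = 1.0860 / 1.69
ratio = 0.6426

0.6426


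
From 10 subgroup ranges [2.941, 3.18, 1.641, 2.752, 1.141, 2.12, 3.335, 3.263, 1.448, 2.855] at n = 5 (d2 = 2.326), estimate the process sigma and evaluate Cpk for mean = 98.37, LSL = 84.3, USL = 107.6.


R_bar = (2.941 + 3.18 + 1.641 + 2.752 + 1.141 + 2.12 + 3.335 + 3.263 + 1.448 + 2.855) / 10 = 2.4676
sigma = R_bar / d2 = 2.4676 / 2.326 = 1.060877
Cp = (USL - LSL)/(6*sigma) = (107.6 - 84.3)/(6*1.060877) = 3.6605
Cpu = (107.6 - 98.37)/(3*1.060877) = 2.9001
Cpl = (98.37 - 84.3)/(3*1.060877) = 4.4209
Cpk = min(Cpu, Cpl) = 2.9001

2.9001


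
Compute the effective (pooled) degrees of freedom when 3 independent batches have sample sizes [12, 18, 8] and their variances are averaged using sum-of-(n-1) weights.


nu = sum_i (n_i - 1)
nu = ((12 - 1) + (18 - 1) + (8 - 1))
nu = 11 + 17 + 7
nu = 35

35


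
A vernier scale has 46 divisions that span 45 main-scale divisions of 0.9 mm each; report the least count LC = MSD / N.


LC = MSD / n_div
= 0.9 / 46
= 0.0196

0.0196


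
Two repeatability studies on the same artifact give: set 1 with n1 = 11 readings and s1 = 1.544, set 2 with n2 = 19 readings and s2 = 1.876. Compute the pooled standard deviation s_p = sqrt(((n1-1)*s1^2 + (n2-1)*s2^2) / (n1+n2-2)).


s_p = sqrt(((n1-1)*s1^2 + (n2-1)*s2^2) / (n1+n2-2))
numerator = (11-1)*1.544^2 + (19-1)*1.876^2 = 23.83936 + 63.348768 = 87.188128
denominator = 11 + 19 - 2 = 28
s_p^2 = 87.188128 / 28 = 3.1138617
s_p = sqrt(3.1138617) = 1.7646

1.7646


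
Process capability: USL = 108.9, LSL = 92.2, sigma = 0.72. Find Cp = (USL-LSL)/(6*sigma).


Cp = (USL - LSL) / (6 * sigma)
= (108.9 - 92.2) / (6 * 0.72)
= 16.7000 / 4.3200
= 3.8657

3.8657


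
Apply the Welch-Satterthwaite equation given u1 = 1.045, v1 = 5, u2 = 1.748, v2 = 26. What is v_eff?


uc = sqrt(u1^2 + u2^2) = sqrt(1.045^2 + 1.748^2) = 2.0365483
v_eff = uc^4 / (u1^4/v1 + u2^4/v2)
= 2.0365483^4 / (1.045^4/5 + 1.748^4/26)
= 17.201997 / 0.59758467
v_eff = 28.7859

28.7859


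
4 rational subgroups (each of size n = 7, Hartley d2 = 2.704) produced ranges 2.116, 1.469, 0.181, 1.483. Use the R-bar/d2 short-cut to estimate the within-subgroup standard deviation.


R_bar = (2.116 + 1.469 + 0.181 + 1.483) / 4
R_bar = 5.249 / 4 = 1.31225
sigma_hat = R_bar / d2 = 1.31225 / 2.704 = 0.4853

0.4853


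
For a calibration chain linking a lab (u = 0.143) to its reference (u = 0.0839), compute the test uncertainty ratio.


TUR = u_lab / u_ref
= 0.143 / 0.0839
= 1.7044

1.7044


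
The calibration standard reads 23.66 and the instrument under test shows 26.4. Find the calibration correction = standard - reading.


Correction = standard - reading
= 23.66 - 26.4
= -2.7400

-2.7400


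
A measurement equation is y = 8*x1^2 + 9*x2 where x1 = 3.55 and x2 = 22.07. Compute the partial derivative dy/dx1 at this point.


y = 8*x1^2 + 9*x2
dy/dx1 = 2*8*x1
Evaluate at x1 = 3.55: c1 = 16 * 3.55
c1 = 56.8000

56.8000


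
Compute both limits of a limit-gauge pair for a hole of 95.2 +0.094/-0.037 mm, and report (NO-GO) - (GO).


GO = nominal - lower_tol (smallest hole = maximum material condition)
GO = 95.2 - 0.037 = 95.163
NO-GO = nominal + upper_tol (largest hole = least material condition)
NO-GO = 95.2 + 0.094 = 95.294
spread = NO-GO - GO = 95.294 - 95.163 = 0.1310

0.1310


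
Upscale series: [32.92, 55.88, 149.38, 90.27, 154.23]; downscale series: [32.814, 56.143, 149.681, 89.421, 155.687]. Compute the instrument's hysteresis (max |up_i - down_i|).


|32.92 - 32.814| = 0.1060
|55.88 - 56.143| = 0.2630
|149.38 - 149.681| = 0.3010
|90.27 - 89.421| = 0.8490
|154.23 - 155.687| = 1.4570
hysteresis = max(diffs) = 1.4570

1.4570


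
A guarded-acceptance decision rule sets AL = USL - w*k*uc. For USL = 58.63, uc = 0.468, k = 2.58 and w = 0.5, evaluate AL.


U = k * uc = 2.58 * 0.468 = 1.20744
guard band g = w * U = 0.5 * 1.20744 = 0.60372
AL = USL - g = 58.63 - 0.60372
AL = 58.0263

58.0263


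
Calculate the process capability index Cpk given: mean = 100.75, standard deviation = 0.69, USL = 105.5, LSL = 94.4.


Cpu = (USL - mean) / (3*sigma) = (105.5 - 100.75) / (3*0.69) = 2.2947
Cpl = (mean - LSL) / (3*sigma) = (100.75 - 94.4) / (3*0.69) = 3.0676
Cpk = min(Cpu, Cpl) = 2.2947

2.2947


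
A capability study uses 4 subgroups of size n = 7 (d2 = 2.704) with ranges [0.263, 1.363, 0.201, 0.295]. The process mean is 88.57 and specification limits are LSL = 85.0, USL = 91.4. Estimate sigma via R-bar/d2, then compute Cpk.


R_bar = (0.263 + 1.363 + 0.201 + 0.295) / 4 = 0.5305
sigma = R_bar / d2 = 0.5305 / 2.704 = 0.19619083
Cp = (USL - LSL)/(6*sigma) = (91.4 - 85.0)/(6*0.19619083) = 5.4369
Cpu = (91.4 - 88.57)/(3*0.19619083) = 4.8082
Cpl = (88.57 - 85.0)/(3*0.19619083) = 6.0655
Cpk = min(Cpu, Cpl) = 4.8082

4.8082


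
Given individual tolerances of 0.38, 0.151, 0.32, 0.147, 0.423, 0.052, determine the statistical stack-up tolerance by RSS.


RSS = sqrt(0.38^2 + 0.151^2 + 0.32^2 + 0.147^2 + 0.423^2 + 0.052^2)
= sqrt(0.472843)
= 0.6876

0.6876


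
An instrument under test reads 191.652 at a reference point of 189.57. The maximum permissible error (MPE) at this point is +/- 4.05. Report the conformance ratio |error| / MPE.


e = indication - reference = 191.652 - 189.57 = 2.0820
|e| = 2.0820
ratio = |e| / MPE = 2.0820 / 4.05
ratio = 0.5141

0.5141


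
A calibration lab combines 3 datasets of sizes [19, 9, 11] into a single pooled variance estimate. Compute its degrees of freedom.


nu = sum_i (n_i - 1)
nu = ((19 - 1) + (9 - 1) + (11 - 1))
nu = 18 + 8 + 10
nu = 36

36


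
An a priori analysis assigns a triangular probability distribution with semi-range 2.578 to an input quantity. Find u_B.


u_B = half_width / sqrt(6)
u_B = 2.578 / 2.4494897
u_B = 1.0525

1.0525


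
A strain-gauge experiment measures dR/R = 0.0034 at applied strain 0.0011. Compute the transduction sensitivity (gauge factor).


GF = (dR/R) / epsilon
= 0.0034 / 0.0011
= 3.0909

3.0909


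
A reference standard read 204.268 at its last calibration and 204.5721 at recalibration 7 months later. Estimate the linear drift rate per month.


rate = (v2 - v1) / months
= (204.5721 - 204.268) / 7
= 0.3041 / 7
= 0.0434

0.0434


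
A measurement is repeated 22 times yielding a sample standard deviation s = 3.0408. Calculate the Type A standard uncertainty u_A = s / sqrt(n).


u_A = s / sqrt(n)
u_A = 3.0408 / sqrt(22)
u_A = 3.0408 / 4.6904158
u_A = 0.6483

0.6483


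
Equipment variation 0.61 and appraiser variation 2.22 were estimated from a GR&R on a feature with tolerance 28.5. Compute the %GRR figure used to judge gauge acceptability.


GRR = sqrt(EV^2 + AV^2) = sqrt(0.61^2 + 2.22^2) = 2.3022815
%GRR = GRR / tol * 100 = 2.3022815 / 28.5 * 100
%GRR = 8.0782

8.0782


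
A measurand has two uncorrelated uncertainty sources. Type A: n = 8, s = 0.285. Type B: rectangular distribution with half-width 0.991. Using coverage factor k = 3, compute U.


u_A = s / sqrt(n) = 0.285 / sqrt(8) = 0.10076272
u_B = half_width / sqrt(3) = 0.991 / sqrt(3) = 0.57215412
uc = sqrt(u_A^2 + u_B^2) = sqrt(0.10076272^2 + 0.57215412^2) = 0.58095909
U = k * uc = 3 * 0.58095909
U = 1.7429

1.7429


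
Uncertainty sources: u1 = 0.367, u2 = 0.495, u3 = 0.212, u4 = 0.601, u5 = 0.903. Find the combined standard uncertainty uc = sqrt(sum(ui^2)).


uc = sqrt(0.367^2 + 0.495^2 + 0.212^2 + 0.601^2 + 0.903^2)
uc = sqrt(1.601268)
uc = 1.2654

1.2654


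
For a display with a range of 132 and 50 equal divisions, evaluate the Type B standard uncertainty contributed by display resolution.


resolution = range / divisions
resolution = 132 / 50 = 2.64
u_res = resolution / (2*sqrt(3))
u_res = 2.64 / 3.4641016
u_res = 0.7621

0.7621


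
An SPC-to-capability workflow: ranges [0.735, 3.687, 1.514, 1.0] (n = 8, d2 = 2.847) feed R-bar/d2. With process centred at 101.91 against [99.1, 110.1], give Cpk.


R_bar = (0.735 + 3.687 + 1.514 + 1.0) / 4 = 1.734
sigma = R_bar / d2 = 1.734 / 2.847 = 0.60906217
Cp = (USL - LSL)/(6*sigma) = (110.1 - 99.1)/(6*0.60906217) = 3.0101
Cpu = (110.1 - 101.91)/(3*0.60906217) = 4.4823
Cpl = (101.91 - 99.1)/(3*0.60906217) = 1.5379
Cpk = min(Cpu, Cpl) = 1.5379

1.5379


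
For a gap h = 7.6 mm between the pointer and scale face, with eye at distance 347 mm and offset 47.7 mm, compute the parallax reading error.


error = h * offset / d
= 7.6 * 47.7 / 347
= 1.0447

1.0447


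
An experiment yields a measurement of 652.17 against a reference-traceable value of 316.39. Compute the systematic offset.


Systematic error = measured - true
= 652.17 - 316.39
= 335.7800

335.7800


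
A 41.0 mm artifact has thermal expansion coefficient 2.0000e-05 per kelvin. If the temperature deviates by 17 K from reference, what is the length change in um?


dL = L * alpha * dT
= 41.0 * 2.0000e-05 * 17
= 0.0139400 mm
dL_um = 0.0139400 * 1000 = 13.9400 um

13.9400


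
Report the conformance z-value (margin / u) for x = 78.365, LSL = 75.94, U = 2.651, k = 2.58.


u = U / k = 2.651 / 2.58 = 1.0275194
margin = |LSL - x| = |75.94 - 78.365| = 2.425
z = margin / u = 2.425 / 1.0275194
z = 2.3601

2.3601


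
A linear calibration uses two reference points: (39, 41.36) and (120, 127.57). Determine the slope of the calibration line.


slope = (y2 - y1) / (x2 - x1)
= (127.57 - 41.36) / (120 - 39)
= 86.2100 / 81
= 1.0643

1.0643


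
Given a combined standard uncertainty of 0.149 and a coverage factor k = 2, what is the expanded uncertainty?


U = k * uc
U = 2 * 0.149
U = 0.2980

0.2980


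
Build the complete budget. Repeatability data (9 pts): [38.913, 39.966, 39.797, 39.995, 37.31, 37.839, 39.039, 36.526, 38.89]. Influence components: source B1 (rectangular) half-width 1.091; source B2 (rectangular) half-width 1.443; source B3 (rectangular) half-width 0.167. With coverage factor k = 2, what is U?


mean = (38.913 + 39.966 + 39.797 + 39.995 + 37.31 + 37.839 + 39.039 + 36.526 + 38.89) / 9 = 38.69722222
s = sqrt(sum((x - mean)^2)/(n-1)) = 1.2287803
u_A = s / sqrt(n) = 1.2287803 / sqrt(9) = 0.40959343
u_B1 = 1.091 / sqrt(3) = 0.62988914
u_B2 = 1.443 / sqrt(3) = 0.83311644
u_B3 = 0.167 / sqrt(3) = 0.096417495
uc = sqrt(0.40959343^2 + 0.62988914^2 + 0.83311644^2 + 0.096417495^2) = 1.1260135
U = k * uc = 2 * 1.1260135
U = 2.2520

2.2520
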